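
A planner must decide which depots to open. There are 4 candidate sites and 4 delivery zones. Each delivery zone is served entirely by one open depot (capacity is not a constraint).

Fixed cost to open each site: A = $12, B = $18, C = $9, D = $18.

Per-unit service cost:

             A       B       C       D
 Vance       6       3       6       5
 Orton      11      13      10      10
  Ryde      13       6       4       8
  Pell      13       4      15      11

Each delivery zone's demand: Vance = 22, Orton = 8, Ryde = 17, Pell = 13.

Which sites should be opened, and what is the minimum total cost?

For any fixed open set, each delivery zone goes to its cheapest open site; total = fixed + service.
{B, C}: Vance→B 3·22=66, Orton→C 10·8=80, Ryde→C 4·17=68, Pell→B 4·13=52. Service 266; fixed 27; total 293.
{A, B, C}: service 266 + fixed 39 = 305
{B, C, D}: service 266 + fixed 45 = 311
{A, B, C, D}: Vance→B 3·22=66, Orton→C 10·8=80, Ryde→C 4·17=68, Pell→B 4·13=52. Service 266; fixed 57; total 323.
No other subset beats 293.

Open B and C; minimum total cost 293.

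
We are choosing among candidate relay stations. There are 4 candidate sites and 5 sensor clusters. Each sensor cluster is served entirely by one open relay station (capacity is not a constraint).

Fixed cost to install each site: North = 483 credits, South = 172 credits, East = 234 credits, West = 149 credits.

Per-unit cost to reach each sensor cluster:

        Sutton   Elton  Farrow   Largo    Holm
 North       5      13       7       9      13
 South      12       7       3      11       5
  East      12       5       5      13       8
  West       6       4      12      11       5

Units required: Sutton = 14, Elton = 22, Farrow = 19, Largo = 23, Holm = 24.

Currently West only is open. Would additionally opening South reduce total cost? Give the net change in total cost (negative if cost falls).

No — net change +1 (cost rises by 1).

Current service cost with {West}: 773.
Adding South: each sensor cluster re-picks its cheapest; new service cost 602, saving 171.
Extra fixed cost: 172. Net change = 172 − 171 = 1.
(Totals: 922 → 923.)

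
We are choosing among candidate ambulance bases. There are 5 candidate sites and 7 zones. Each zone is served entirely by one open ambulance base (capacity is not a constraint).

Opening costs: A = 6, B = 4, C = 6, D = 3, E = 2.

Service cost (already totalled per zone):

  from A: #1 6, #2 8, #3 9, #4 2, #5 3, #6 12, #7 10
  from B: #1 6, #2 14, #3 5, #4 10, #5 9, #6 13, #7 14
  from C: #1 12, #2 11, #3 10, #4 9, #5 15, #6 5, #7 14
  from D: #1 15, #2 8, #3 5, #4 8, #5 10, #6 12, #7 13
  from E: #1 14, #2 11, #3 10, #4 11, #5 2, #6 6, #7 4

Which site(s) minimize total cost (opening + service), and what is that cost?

For any fixed open set, each zone goes to its cheapest open site; total = fixed + service.
{A, D, E}: #1→A 6, #2→A 8, #3→D 5, #4→A 2, #5→E 2, #6→E 6, #7→E 4. Service 33; fixed 11; total 44.
{A, B, E}: service 33 + fixed 12 = 45
{A, E}: #1→A 6, #2→A 8, #3→A 9, #4→A 2, #5→E 2, #6→E 6, #7→E 4. Service 37; fixed 8; total 45.
{A, B, C, D, E}: service 32 + fixed 21 = 53
No other subset beats 44.

Open A, D and E; minimum total cost 44.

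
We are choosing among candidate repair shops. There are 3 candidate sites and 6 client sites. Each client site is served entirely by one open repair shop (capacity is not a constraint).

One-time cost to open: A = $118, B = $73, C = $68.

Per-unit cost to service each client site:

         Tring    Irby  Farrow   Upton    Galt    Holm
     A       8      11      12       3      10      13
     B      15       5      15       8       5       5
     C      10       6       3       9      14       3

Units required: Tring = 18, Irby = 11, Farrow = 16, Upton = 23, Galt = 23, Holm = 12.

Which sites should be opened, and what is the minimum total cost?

For any fixed open set, each client site goes to its cheapest open site; total = fixed + service.
{A, B, C}: Tring→A 8·18=144, Irby→B 5·11=55, Farrow→C 3·16=48, Upton→A 3·23=69, Galt→B 5·23=115, Holm→C 3·12=36. Service 467; fixed 259; total 726.
{B, C}: service 618 + fixed 141 = 759
{A, C}: service 593 + fixed 186 = 779
{C}: Tring→C 10·18=180, Irby→C 6·11=66, Farrow→C 3·16=48, Upton→C 9·23=207, Galt→C 14·23=322, Holm→C 3·12=36. Service 859; fixed 68; total 927.
No other subset beats 726.

Open A, B and C; minimum total cost 726.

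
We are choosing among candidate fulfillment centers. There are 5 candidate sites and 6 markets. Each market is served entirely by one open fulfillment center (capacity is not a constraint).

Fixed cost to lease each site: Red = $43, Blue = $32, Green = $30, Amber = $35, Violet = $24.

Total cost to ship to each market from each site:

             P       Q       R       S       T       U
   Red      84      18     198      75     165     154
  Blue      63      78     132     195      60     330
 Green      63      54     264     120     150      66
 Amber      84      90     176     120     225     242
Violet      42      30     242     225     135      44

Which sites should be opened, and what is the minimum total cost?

Open Red, Blue and Violet; minimum total cost 470.

For any fixed open set, each market goes to its cheapest open site; total = fixed + service.
{Red, Blue, Violet}: P→Violet 42, Q→Red 18, R→Blue 132, S→Red 75, T→Blue 60, U→Violet 44. Service 371; fixed 99; total 470.
{Red, Blue, Green, Violet}: service 371 + fixed 129 = 500
{Red, Blue, Amber, Violet}: P→Violet 42, Q→Red 18, R→Blue 132, S→Red 75, T→Blue 60, U→Violet 44. Service 371; fixed 134; total 505.
{Red, Blue, Green, Amber, Violet}: service 371 + fixed 164 = 535
No other subset beats 470.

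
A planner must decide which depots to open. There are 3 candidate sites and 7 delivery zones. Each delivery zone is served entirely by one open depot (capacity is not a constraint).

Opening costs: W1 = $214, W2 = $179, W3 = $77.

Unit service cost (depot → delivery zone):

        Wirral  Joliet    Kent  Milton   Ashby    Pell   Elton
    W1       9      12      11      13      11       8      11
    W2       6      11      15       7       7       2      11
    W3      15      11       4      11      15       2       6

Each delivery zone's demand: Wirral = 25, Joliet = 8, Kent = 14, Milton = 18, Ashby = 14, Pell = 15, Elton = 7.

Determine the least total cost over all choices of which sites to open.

Minimum total cost: 846

For any fixed open set, each delivery zone goes to its cheapest open site; total = fixed + service.
{W2, W3}: Wirral→W2 6·25=150, Joliet→W2 11·8=88, Kent→W3 4·14=56, Milton→W2 7·18=126, Ashby→W2 7·14=98, Pell→W2 2·15=30, Elton→W3 6·7=42. Service 590; fixed 256; total 846.
{W2}: service 779 + fixed 179 = 958
{W1, W2, W3}: service 590 + fixed 470 = 1060
{W3}: service 999 + fixed 77 = 1076
No other subset beats 846.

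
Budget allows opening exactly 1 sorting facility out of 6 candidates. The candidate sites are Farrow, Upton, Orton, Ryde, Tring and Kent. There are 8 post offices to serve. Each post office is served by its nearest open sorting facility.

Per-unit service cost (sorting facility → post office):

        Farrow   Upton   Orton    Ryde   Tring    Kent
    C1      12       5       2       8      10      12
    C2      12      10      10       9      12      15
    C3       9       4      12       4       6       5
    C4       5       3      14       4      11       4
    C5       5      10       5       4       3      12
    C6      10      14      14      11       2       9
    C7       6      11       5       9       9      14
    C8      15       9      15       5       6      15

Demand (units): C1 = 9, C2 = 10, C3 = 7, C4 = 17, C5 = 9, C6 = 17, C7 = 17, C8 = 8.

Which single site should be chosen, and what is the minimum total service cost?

With exactly 1 open, each post office uses its cheapest among the chosen.
{Ryde}: C1→Ryde 8·9=72, C2→Ryde 9·10=90, C3→Ryde 4·7=28, C4→Ryde 4·17=68, C5→Ryde 4·9=36, C6→Ryde 11·17=187, C7→Ryde 9·17=153, C8→Ryde 5·8=40. Service cost 674.
{Tring}: service cost 701
{Upton}: service cost 811
Among all 6 size-1 choices, {Ryde} is lowest.

Choose Ryde only; total service cost 674.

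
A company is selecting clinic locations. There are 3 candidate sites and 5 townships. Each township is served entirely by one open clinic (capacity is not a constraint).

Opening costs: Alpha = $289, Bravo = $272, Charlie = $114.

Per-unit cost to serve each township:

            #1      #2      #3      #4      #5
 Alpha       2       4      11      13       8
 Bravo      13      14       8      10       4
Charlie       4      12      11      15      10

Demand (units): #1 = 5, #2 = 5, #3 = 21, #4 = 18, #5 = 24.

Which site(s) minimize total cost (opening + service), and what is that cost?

Open Bravo only; minimum total cost 851.

For any fixed open set, each township goes to its cheapest open site; total = fixed + service.
{Bravo}: #1→Bravo 13·5=65, #2→Bravo 14·5=70, #3→Bravo 8·21=168, #4→Bravo 10·18=180, #5→Bravo 4·24=96. Service 579; fixed 272; total 851.
{Bravo, Charlie}: #1→Charlie 4·5=20, #2→Charlie 12·5=60, #3→Bravo 8·21=168, #4→Bravo 10·18=180, #5→Bravo 4·24=96. Service 524; fixed 386; total 910.
{Charlie}: service 821 + fixed 114 = 935
{Alpha, Bravo, Charlie}: service 474 + fixed 675 = 1149
No other subset beats 851.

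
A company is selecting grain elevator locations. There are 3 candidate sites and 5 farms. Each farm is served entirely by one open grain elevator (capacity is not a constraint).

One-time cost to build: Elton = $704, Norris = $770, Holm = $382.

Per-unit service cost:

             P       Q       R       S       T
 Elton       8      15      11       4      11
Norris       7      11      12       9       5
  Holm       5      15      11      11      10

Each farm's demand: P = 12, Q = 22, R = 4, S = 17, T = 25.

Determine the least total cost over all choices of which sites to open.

For any fixed open set, each farm goes to its cheapest open site; total = fixed + service.
{Holm}: P→Holm 5·12=60, Q→Holm 15·22=330, R→Holm 11·4=44, S→Holm 11·17=187, T→Holm 10·25=250. Service 871; fixed 382; total 1253.
{Norris}: service 652 + fixed 770 = 1422
{Elton}: service 813 + fixed 704 = 1517
{Elton, Norris, Holm}: service 539 + fixed 1856 = 2395
No other subset beats 1253.

Minimum total cost: 1253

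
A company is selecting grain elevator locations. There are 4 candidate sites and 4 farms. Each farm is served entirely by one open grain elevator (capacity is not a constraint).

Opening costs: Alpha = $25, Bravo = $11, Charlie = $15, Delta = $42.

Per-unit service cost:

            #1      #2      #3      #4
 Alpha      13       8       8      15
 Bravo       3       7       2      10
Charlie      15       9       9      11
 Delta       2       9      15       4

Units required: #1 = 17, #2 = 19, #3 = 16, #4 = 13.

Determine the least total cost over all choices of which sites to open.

For any fixed open set, each farm goes to its cheapest open site; total = fixed + service.
{Bravo, Delta}: #1→Delta 2·17=34, #2→Bravo 7·19=133, #3→Bravo 2·16=32, #4→Delta 4·13=52. Service 251; fixed 53; total 304.
{Bravo, Charlie, Delta}: #1→Delta 2·17=34, #2→Bravo 7·19=133, #3→Bravo 2·16=32, #4→Delta 4·13=52. Service 251; fixed 68; total 319.
{Alpha, Bravo, Delta}: service 251 + fixed 78 = 329
{Alpha, Bravo, Charlie, Delta}: service 251 + fixed 93 = 344
No other subset beats 304.

Minimum total cost: 304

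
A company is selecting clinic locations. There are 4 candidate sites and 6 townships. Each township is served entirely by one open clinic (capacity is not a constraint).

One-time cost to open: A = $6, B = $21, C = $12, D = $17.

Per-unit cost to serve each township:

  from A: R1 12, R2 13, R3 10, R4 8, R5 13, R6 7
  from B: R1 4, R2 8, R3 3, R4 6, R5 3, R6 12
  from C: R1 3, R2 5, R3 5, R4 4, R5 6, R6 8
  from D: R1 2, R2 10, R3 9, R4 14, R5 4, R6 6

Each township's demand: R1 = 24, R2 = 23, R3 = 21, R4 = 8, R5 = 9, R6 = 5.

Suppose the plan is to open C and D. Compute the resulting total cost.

Total cost: 395

Each township is assigned to its cheapest site among the open ones.
{C, D}: R1→D 2·24=48, R2→C 5·23=115, R3→C 5·21=105, R4→C 4·8=32, R5→D 4·9=36, R6→D 6·5=30. Service 366; fixed 29; total 395.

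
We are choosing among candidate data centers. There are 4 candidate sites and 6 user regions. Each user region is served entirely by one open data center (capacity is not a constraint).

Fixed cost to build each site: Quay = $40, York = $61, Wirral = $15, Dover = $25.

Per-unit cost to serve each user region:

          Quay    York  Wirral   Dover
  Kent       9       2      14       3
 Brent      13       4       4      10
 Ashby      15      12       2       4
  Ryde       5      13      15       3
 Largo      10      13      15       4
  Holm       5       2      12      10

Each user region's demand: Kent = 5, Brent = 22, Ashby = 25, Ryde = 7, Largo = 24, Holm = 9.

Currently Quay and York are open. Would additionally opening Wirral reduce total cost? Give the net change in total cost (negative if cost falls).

Current service cost with {Quay, York}: 691.
Adding Wirral: each user region re-picks its cheapest; new service cost 441, saving 250.
Extra fixed cost: 15. Net change = 15 − 250 = -235.
(Totals: 792 → 557.)

Yes — net change −235 (cost falls by 235).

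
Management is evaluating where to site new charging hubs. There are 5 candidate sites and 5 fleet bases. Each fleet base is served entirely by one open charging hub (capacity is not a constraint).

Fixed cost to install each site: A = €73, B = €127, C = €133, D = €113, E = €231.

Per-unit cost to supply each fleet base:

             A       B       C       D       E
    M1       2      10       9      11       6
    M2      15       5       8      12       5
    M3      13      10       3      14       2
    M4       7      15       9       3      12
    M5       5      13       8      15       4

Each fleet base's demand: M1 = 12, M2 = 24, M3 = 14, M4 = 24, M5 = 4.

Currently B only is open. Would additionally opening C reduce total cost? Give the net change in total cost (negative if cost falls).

Yes — net change −141 (cost falls by 141).

Current service cost with {B}: 792.
Adding C: each fleet base re-picks its cheapest; new service cost 518, saving 274.
Extra fixed cost: 133. Net change = 133 − 274 = -141.
(Totals: 919 → 778.)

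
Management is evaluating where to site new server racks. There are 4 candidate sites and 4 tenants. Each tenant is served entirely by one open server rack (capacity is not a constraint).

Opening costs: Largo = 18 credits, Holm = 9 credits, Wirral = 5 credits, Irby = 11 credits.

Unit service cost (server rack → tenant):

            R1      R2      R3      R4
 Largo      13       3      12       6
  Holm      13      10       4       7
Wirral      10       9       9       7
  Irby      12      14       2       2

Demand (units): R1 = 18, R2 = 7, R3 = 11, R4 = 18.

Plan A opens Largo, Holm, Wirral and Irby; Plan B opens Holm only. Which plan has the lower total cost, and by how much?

Plan A is cheaper by 181.

Plan A: {Largo, Holm, Wirral, Irby}: R1→Wirral 10·18=180, R2→Largo 3·7=21, R3→Irby 2·11=22, R4→Irby 2·18=36. Service 259; fixed 43; total 302.
Plan B: {Holm}: R1→Holm 13·18=234, R2→Holm 10·7=70, R3→Holm 4·11=44, R4→Holm 7·18=126. Service 474; fixed 9; total 483.
Difference: |302 − 483| = 181.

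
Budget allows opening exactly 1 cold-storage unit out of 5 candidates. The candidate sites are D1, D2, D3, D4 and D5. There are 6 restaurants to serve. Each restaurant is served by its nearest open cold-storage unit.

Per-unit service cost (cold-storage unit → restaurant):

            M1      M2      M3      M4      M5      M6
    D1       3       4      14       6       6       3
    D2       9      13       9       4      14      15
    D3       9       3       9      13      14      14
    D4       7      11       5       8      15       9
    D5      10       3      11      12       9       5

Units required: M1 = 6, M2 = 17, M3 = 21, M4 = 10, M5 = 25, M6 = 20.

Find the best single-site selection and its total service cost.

With exactly 1 open, each restaurant uses its cheapest among the chosen.
{D1}: M1→D1 3·6=18, M2→D1 4·17=68, M3→D1 14·21=294, M4→D1 6·10=60, M5→D1 6·25=150, M6→D1 3·20=60. Service cost 650.
{D5}: service cost 787
{D4}: service cost 969
Among all 5 size-1 choices, {D1} is lowest.

Choose D1 only; total service cost 650.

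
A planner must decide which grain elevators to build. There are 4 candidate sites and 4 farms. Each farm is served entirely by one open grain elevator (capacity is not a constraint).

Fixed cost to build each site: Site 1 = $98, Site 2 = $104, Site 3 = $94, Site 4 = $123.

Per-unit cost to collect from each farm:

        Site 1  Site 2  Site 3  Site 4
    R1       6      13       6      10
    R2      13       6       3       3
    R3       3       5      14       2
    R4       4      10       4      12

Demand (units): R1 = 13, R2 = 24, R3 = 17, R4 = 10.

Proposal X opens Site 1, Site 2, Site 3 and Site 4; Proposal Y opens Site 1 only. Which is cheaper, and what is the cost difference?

Proposal X: {Site 1, Site 2, Site 3, Site 4}: R1→Site 1 6·13=78, R2→Site 3 3·24=72, R3→Site 4 2·17=34, R4→Site 1 4·10=40. Service 224; fixed 419; total 643.
Proposal Y: {Site 1}: R1→Site 1 6·13=78, R2→Site 1 13·24=312, R3→Site 1 3·17=51, R4→Site 1 4·10=40. Service 481; fixed 98; total 579.
Difference: |643 − 579| = 64.

Proposal Y is cheaper by 64.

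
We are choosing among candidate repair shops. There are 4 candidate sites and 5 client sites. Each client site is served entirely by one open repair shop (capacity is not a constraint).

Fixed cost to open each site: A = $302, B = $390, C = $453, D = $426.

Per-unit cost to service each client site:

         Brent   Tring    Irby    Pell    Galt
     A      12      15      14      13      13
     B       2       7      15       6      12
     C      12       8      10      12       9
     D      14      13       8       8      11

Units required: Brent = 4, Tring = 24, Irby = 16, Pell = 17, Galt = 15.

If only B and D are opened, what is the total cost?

Total cost: 1387

Each client site is assigned to its cheapest site among the open ones.
{B, D}: Brent→B 2·4=8, Tring→B 7·24=168, Irby→D 8·16=128, Pell→B 6·17=102, Galt→D 11·15=165. Service 571; fixed 816; total 1387.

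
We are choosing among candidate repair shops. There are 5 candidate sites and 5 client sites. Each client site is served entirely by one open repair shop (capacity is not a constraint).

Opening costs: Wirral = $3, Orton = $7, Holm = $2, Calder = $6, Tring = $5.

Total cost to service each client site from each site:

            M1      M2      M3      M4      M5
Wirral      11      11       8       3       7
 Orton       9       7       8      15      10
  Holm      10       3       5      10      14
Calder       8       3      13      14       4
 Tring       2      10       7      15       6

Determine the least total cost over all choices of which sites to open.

Minimum total cost: 29

For any fixed open set, each client site goes to its cheapest open site; total = fixed + service.
{Wirral, Holm, Tring}: M1→Tring 2, M2→Holm 3, M3→Holm 5, M4→Wirral 3, M5→Tring 6. Service 19; fixed 10; total 29.
{Wirral, Holm}: service 28 + fixed 5 = 33
{Wirral, Holm, Calder, Tring}: service 17 + fixed 16 = 33
{Wirral, Orton, Holm, Calder, Tring}: service 17 + fixed 23 = 40
No other subset beats 29.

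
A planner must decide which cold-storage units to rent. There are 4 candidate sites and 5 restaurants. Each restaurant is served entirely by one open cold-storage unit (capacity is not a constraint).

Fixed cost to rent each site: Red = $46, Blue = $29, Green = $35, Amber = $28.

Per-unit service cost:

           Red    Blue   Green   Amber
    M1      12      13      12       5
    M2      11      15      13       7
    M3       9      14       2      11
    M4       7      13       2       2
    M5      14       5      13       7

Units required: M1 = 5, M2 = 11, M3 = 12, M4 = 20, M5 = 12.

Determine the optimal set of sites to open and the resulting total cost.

Open Green and Amber; minimum total cost 313.

For any fixed open set, each restaurant goes to its cheapest open site; total = fixed + service.
{Green, Amber}: M1→Amber 5·5=25, M2→Amber 7·11=77, M3→Green 2·12=24, M4→Green 2·20=40, M5→Amber 7·12=84. Service 250; fixed 63; total 313.
{Blue, Green, Amber}: service 226 + fixed 92 = 318
{Red, Green, Amber}: service 250 + fixed 109 = 359
{Red, Blue, Green, Amber}: service 226 + fixed 138 = 364
No other subset beats 313.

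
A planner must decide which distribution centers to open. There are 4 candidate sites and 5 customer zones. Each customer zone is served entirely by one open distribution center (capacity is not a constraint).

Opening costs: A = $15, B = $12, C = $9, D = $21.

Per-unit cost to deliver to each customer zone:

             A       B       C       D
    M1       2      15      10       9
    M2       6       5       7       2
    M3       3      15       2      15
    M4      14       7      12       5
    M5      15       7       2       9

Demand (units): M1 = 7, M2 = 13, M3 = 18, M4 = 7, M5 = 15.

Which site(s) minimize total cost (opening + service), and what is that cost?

Open A, C and D; minimum total cost 186.

For any fixed open set, each customer zone goes to its cheapest open site; total = fixed + service.
{A, C, D}: M1→A 2·7=14, M2→D 2·13=26, M3→C 2·18=36, M4→D 5·7=35, M5→C 2·15=30. Service 141; fixed 45; total 186.
{A, B, C, D}: service 141 + fixed 57 = 198
{C, D}: service 190 + fixed 30 = 220
{C}: M1→C 10·7=70, M2→C 7·13=91, M3→C 2·18=36, M4→C 12·7=84, M5→C 2·15=30. Service 311; fixed 9; total 320.
(All 15 nonempty subsets were checked; A, C and D is lowest.)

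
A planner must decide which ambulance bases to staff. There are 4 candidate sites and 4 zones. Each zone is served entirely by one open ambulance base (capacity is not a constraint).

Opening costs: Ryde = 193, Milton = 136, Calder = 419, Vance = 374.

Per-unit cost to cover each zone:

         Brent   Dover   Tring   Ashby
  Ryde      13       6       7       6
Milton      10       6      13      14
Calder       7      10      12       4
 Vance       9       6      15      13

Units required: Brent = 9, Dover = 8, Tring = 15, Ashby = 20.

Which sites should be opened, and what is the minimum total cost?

Open Ryde only; minimum total cost 583.

For any fixed open set, each zone goes to its cheapest open site; total = fixed + service.
{Ryde}: Brent→Ryde 13·9=117, Dover→Ryde 6·8=48, Tring→Ryde 7·15=105, Ashby→Ryde 6·20=120. Service 390; fixed 193; total 583.
{Ryde, Milton}: service 363 + fixed 329 = 692
{Milton}: service 613 + fixed 136 = 749
{Ryde, Milton, Calder, Vance}: Brent→Calder 7·9=63, Dover→Ryde 6·8=48, Tring→Ryde 7·15=105, Ashby→Calder 4·20=80. Service 296; fixed 1122; total 1418.
No other subset beats 583.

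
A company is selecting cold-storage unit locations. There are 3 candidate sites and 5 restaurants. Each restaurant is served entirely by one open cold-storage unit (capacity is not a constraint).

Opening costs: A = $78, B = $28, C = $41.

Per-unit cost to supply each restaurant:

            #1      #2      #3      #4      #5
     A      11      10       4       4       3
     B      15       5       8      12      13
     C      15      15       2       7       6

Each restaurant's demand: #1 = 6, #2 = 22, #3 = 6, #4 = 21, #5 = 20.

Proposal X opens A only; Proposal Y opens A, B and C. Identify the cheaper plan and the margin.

Proposal Y is cheaper by 53.

Proposal X: {A}: #1→A 11·6=66, #2→A 10·22=220, #3→A 4·6=24, #4→A 4·21=84, #5→A 3·20=60. Service 454; fixed 78; total 532.
Proposal Y: {A, B, C}: #1→A 11·6=66, #2→B 5·22=110, #3→C 2·6=12, #4→A 4·21=84, #5→A 3·20=60. Service 332; fixed 147; total 479.
Difference: |532 − 479| = 53.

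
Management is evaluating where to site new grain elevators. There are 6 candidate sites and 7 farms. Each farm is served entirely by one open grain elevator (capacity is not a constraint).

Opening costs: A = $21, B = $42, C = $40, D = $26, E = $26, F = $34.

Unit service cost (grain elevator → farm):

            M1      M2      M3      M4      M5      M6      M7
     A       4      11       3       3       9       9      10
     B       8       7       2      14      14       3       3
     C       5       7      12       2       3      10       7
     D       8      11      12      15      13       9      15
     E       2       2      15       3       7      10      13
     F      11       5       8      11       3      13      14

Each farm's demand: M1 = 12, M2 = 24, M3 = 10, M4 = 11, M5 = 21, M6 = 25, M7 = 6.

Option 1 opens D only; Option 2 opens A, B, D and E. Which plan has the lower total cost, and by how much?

Option 2 is cheaper by 779.

Option 1: {D}: M1→D 8·12=96, M2→D 11·24=264, M3→D 12·10=120, M4→D 15·11=165, M5→D 13·21=273, M6→D 9·25=225, M7→D 15·6=90. Service 1233; fixed 26; total 1259.
Option 2: {A, B, D, E}: M1→E 2·12=24, M2→E 2·24=48, M3→B 2·10=20, M4→A 3·11=33, M5→E 7·21=147, M6→B 3·25=75, M7→B 3·6=18. Service 365; fixed 115; total 480.
Difference: |1259 − 480| = 779.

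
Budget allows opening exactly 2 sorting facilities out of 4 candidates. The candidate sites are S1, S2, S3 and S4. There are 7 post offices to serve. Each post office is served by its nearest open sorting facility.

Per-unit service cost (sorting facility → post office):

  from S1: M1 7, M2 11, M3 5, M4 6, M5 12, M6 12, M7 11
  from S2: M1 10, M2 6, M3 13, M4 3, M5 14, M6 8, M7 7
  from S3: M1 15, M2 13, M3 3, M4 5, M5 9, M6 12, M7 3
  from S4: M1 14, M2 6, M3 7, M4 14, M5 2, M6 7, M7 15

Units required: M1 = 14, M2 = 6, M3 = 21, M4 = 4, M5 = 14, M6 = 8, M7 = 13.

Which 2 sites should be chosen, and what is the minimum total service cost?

Choose S3 and S4; total service cost 438.

With exactly 2 open, each post office uses its cheapest among the chosen.
{S3, S4}: M1→S4 14·14=196, M2→S4 6·6=36, M3→S3 3·21=63, M4→S3 5·4=20, M5→S4 2·14=28, M6→S4 7·8=56, M7→S3 3·13=39. Service cost 438.
{S2, S3}: service cost 480
{S1, S4}: service cost 490
Among all 6 size-2 choices, {S3, S4} is lowest.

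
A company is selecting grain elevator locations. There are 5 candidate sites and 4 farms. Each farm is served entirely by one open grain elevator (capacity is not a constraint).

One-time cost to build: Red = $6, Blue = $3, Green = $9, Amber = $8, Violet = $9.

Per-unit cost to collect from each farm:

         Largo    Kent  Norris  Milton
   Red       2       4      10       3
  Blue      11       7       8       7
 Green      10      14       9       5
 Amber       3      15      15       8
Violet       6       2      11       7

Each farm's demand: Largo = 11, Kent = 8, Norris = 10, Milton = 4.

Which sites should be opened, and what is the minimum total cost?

Open Red, Blue and Violet; minimum total cost 148.

For any fixed open set, each farm goes to its cheapest open site; total = fixed + service.
{Red, Blue, Violet}: Largo→Red 2·11=22, Kent→Violet 2·8=16, Norris→Blue 8·10=80, Milton→Red 3·4=12. Service 130; fixed 18; total 148.
{Red, Blue}: Largo→Red 2·11=22, Kent→Red 4·8=32, Norris→Blue 8·10=80, Milton→Red 3·4=12. Service 146; fixed 9; total 155.
{Red, Blue, Amber, Violet}: service 130 + fixed 26 = 156
{Red, Blue, Green, Amber, Violet}: service 130 + fixed 35 = 165
No other subset beats 148.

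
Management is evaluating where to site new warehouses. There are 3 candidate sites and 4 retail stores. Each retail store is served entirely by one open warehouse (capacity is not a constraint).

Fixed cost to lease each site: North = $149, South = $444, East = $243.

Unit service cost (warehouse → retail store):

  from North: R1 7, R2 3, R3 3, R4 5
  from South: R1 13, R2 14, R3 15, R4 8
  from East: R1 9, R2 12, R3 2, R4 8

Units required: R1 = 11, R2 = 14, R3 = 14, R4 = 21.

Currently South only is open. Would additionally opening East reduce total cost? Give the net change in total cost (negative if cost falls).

Current service cost with {South}: 717.
Adding East: each retail store re-picks its cheapest; new service cost 463, saving 254.
Extra fixed cost: 243. Net change = 243 − 254 = -11.
(Totals: 1161 → 1150.)

Yes — net change −11 (cost falls by 11).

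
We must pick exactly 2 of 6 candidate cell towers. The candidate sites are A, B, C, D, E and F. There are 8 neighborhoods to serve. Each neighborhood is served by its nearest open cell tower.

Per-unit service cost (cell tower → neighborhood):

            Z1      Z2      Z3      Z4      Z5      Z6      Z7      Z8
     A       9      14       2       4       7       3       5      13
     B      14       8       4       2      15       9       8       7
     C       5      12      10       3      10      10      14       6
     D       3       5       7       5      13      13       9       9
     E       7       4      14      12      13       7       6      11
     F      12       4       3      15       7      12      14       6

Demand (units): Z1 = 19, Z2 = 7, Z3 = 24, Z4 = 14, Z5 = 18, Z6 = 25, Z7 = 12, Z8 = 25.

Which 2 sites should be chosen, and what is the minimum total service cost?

Choose A and C; total service cost 680.

With exactly 2 open, each neighborhood uses its cheapest among the chosen.
{A, C}: Z1→C 5·19=95, Z2→C 12·7=84, Z3→A 2·24=48, Z4→C 3·14=42, Z5→A 7·18=126, Z6→A 3·25=75, Z7→A 5·12=60, Z8→C 6·25=150. Service cost 680.
{A, D}: service cost 682
{A, F}: service cost 714
Among all 15 size-2 choices, {A, C} is lowest.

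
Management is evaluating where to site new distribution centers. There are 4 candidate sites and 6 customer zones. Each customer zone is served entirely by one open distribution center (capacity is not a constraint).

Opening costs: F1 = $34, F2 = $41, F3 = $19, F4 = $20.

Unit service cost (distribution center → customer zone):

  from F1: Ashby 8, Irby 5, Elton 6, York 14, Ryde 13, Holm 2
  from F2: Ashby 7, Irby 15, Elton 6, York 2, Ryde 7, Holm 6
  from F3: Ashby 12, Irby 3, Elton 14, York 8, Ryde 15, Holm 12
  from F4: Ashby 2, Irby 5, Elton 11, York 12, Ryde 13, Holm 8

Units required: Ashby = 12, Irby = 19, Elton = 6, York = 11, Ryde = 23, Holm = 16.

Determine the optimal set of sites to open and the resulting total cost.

For any fixed open set, each customer zone goes to its cheapest open site; total = fixed + service.
{F1, F2, F3, F4}: Ashby→F4 2·12=24, Irby→F3 3·19=57, Elton→F1 6·6=36, York→F2 2·11=22, Ryde→F2 7·23=161, Holm→F1 2·16=32. Service 332; fixed 114; total 446.
{F1, F2, F4}: service 370 + fixed 95 = 465
{F2, F3, F4}: service 396 + fixed 80 = 476
{F3}: Ashby→F3 12·12=144, Irby→F3 3·19=57, Elton→F3 14·6=84, York→F3 8·11=88, Ryde→F3 15·23=345, Holm→F3 12·16=192. Service 910; fixed 19; total 929.
No other subset beats 446.

Open F1, F2, F3 and F4; minimum total cost 446.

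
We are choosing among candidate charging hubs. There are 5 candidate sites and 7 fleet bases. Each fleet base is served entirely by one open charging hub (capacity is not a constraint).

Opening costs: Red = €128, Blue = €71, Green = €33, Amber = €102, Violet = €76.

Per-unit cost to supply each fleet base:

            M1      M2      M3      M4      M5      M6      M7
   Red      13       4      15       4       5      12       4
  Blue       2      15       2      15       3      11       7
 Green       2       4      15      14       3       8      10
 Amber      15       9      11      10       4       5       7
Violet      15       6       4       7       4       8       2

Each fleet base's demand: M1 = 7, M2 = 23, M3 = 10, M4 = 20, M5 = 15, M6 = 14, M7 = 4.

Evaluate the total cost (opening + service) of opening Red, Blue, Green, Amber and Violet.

Total cost: 739

Each fleet base is assigned to its cheapest site among the open ones.
{Red, Blue, Green, Amber, Violet}: M1→Blue 2·7=14, M2→Red 4·23=92, M3→Blue 2·10=20, M4→Red 4·20=80, M5→Blue 3·15=45, M6→Amber 5·14=70, M7→Violet 2·4=8. Service 329; fixed 410; total 739.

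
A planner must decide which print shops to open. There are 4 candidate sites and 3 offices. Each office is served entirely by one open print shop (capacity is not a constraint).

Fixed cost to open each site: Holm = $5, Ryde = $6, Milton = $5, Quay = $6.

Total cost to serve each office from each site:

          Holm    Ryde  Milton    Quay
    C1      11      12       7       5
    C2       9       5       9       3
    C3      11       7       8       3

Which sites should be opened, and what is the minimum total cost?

Open Quay only; minimum total cost 17.

For any fixed open set, each office goes to its cheapest open site; total = fixed + service.
{Quay}: C1→Quay 5, C2→Quay 3, C3→Quay 3. Service 11; fixed 6; total 17.
{Holm, Quay}: service 11 + fixed 11 = 22
{Milton, Quay}: service 11 + fixed 11 = 22
{Holm, Ryde, Milton, Quay}: service 11 + fixed 22 = 33
No other subset beats 17.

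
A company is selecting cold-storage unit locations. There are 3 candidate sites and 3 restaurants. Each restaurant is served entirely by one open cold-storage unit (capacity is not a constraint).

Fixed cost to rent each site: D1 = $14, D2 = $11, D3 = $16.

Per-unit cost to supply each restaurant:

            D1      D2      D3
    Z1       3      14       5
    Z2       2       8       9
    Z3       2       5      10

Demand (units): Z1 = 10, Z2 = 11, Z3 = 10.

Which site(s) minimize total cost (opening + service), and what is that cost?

For any fixed open set, each restaurant goes to its cheapest open site; total = fixed + service.
{D1}: Z1→D1 3·10=30, Z2→D1 2·11=22, Z3→D1 2·10=20. Service 72; fixed 14; total 86.
{D1, D2}: Z1→D1 3·10=30, Z2→D1 2·11=22, Z3→D1 2·10=20. Service 72; fixed 25; total 97.
{D1, D3}: service 72 + fixed 30 = 102
{D1, D2, D3}: Z1→D1 3·10=30, Z2→D1 2·11=22, Z3→D1 2·10=20. Service 72; fixed 41; total 113.
(All 7 nonempty subsets were checked; D1 only is lowest.)

Open D1 only; minimum total cost 86.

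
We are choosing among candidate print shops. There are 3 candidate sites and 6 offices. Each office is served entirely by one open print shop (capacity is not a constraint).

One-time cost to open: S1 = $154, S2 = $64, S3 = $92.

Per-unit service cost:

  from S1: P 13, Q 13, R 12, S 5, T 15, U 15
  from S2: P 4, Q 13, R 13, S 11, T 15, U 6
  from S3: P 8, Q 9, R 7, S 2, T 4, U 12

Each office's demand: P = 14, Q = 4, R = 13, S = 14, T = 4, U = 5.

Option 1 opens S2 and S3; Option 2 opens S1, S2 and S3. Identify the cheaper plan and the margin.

Option 1: {S2, S3}: P→S2 4·14=56, Q→S3 9·4=36, R→S3 7·13=91, S→S3 2·14=28, T→S3 4·4=16, U→S2 6·5=30. Service 257; fixed 156; total 413.
Option 2: {S1, S2, S3}: P→S2 4·14=56, Q→S3 9·4=36, R→S3 7·13=91, S→S3 2·14=28, T→S3 4·4=16, U→S2 6·5=30. Service 257; fixed 310; total 567.
Difference: |413 − 567| = 154.

Option 1 is cheaper by 154.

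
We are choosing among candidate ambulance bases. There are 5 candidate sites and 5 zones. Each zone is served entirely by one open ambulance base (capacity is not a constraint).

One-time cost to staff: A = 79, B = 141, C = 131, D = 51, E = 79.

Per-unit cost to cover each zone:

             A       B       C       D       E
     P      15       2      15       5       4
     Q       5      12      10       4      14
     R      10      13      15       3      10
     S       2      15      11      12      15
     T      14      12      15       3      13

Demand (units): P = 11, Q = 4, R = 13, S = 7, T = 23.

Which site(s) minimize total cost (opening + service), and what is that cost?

Open D only; minimum total cost 314.

For any fixed open set, each zone goes to its cheapest open site; total = fixed + service.
{D}: P→D 5·11=55, Q→D 4·4=16, R→D 3·13=39, S→D 12·7=84, T→D 3·23=69. Service 263; fixed 51; total 314.
{A, D}: service 193 + fixed 130 = 323
{D, E}: P→E 4·11=44, Q→D 4·4=16, R→D 3·13=39, S→D 12·7=84, T→D 3·23=69. Service 252; fixed 130; total 382.
{A, B, C, D, E}: P→B 2·11=22, Q→D 4·4=16, R→D 3·13=39, S→A 2·7=14, T→D 3·23=69. Service 160; fixed 481; total 641.
No other subset beats 314.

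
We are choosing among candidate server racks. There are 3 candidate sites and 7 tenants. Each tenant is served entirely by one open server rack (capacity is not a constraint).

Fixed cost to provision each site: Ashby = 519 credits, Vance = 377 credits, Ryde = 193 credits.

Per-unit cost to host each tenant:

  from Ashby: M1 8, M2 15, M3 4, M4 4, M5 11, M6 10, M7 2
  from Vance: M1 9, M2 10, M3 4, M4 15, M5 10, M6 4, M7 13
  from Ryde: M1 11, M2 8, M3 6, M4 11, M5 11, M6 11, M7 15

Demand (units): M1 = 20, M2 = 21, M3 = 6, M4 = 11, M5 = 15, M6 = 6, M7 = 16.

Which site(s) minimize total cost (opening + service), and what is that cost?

For any fixed open set, each tenant goes to its cheapest open site; total = fixed + service.
{Ryde}: M1→Ryde 11·20=220, M2→Ryde 8·21=168, M3→Ryde 6·6=36, M4→Ryde 11·11=121, M5→Ryde 11·15=165, M6→Ryde 11·6=66, M7→Ryde 15·16=240. Service 1016; fixed 193; total 1209.
{Ashby}: M1→Ashby 8·20=160, M2→Ashby 15·21=315, M3→Ashby 4·6=24, M4→Ashby 4·11=44, M5→Ashby 11·15=165, M6→Ashby 10·6=60, M7→Ashby 2·16=32. Service 800; fixed 519; total 1319.
{Vance}: service 961 + fixed 377 = 1338
{Ashby, Vance, Ryde}: M1→Ashby 8·20=160, M2→Ryde 8·21=168, M3→Ashby 4·6=24, M4→Ashby 4·11=44, M5→Vance 10·15=150, M6→Vance 4·6=24, M7→Ashby 2·16=32. Service 602; fixed 1089; total 1691.
(All 7 nonempty subsets were checked; Ryde only is lowest.)

Open Ryde only; minimum total cost 1209.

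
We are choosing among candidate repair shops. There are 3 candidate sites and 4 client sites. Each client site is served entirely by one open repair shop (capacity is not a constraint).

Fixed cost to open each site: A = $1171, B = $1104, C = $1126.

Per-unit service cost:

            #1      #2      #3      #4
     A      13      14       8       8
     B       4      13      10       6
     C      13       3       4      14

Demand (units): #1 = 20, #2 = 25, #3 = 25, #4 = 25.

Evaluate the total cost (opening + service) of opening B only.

Each client site is assigned to its cheapest site among the open ones.
{B}: #1→B 4·20=80, #2→B 13·25=325, #3→B 10·25=250, #4→B 6·25=150. Service 805; fixed 1104; total 1909.

Total cost: 1909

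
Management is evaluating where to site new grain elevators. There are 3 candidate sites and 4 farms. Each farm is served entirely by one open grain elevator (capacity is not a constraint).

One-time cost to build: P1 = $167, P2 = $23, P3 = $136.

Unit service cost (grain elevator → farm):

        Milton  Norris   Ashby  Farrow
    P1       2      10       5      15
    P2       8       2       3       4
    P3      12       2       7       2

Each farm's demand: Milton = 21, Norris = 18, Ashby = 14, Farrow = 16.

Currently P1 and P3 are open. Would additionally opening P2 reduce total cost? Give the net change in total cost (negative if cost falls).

Yes — net change −5 (cost falls by 5).

Current service cost with {P1, P3}: 180.
Adding P2: each farm re-picks its cheapest; new service cost 152, saving 28.
Extra fixed cost: 23. Net change = 23 − 28 = -5.
(Totals: 483 → 478.)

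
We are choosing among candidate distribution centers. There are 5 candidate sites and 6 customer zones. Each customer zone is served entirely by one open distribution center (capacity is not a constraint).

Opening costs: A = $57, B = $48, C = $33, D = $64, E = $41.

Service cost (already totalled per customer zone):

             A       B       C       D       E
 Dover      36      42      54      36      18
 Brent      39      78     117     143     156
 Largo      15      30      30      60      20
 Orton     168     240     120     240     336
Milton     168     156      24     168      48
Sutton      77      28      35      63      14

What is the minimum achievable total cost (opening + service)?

For any fixed open set, each customer zone goes to its cheapest open site; total = fixed + service.
{A, C}: Dover→A 36, Brent→A 39, Largo→A 15, Orton→C 120, Milton→C 24, Sutton→C 35. Service 269; fixed 90; total 359.
{A, C, E}: service 230 + fixed 131 = 361
{C, E}: Dover→E 18, Brent→C 117, Largo→E 20, Orton→C 120, Milton→C 24, Sutton→E 14. Service 313; fixed 74; total 387.
{A, B, C, D, E}: Dover→E 18, Brent→A 39, Largo→A 15, Orton→C 120, Milton→C 24, Sutton→E 14. Service 230; fixed 243; total 473.
No other subset beats 359.

Minimum total cost: 359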